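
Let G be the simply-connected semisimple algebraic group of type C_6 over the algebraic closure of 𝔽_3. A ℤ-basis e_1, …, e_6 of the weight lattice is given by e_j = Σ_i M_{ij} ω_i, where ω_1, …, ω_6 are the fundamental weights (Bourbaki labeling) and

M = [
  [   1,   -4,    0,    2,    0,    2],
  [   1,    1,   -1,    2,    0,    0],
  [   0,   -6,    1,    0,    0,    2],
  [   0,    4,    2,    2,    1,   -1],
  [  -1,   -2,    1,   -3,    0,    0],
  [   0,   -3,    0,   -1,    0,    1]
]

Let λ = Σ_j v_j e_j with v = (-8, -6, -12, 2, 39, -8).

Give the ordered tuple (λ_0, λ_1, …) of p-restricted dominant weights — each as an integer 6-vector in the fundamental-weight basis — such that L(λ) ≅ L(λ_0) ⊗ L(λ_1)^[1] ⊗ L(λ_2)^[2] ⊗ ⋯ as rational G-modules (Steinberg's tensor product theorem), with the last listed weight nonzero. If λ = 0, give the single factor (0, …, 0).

((1, 2, 2, 0, 2, 2), (1, 0, 2, 1, 0, 2))

Compute c_i = Σ_j M_{ij} v_j with v = (-8, -6, -12, 2, 39, -8):
  c_1 = (1)·(-8) + (-4)·(-6) + (0)·(-12) + (2)·(2) + (0)·(39) + (2)·(-8) = 4
  c_2 = (1)·(-8) + (1)·(-6) + (-1)·(-12) + (2)·(2) + (0)·(39) + (0)·(-8) = 2
  c_3 = (0)·(-8) + (-6)·(-6) + (1)·(-12) + (0)·(2) + (0)·(39) + (2)·(-8) = 8
  c_4 = (0)·(-8) + (4)·(-6) + (2)·(-12) + (2)·(2) + (1)·(39) + (-1)·(-8) = 3
  c_5 = (-1)·(-8) + (-2)·(-6) + (1)·(-12) + (-3)·(2) + (0)·(39) + (0)·(-8) = 2
  c_6 = (0)·(-8) + (-3)·(-6) + (0)·(-12) + (-1)·(2) + (0)·(39) + (1)·(-8) = 8
Expand coordinatewise in base 3:
  c_1 = 4 = 1·3^0 + 1·3^1
  c_2 = 2 = 2·3^0
  c_3 = 8 = 2·3^0 + 2·3^1
  c_4 = 3 = 0·3^0 + 1·3^1
  c_5 = 2 = 2·3^0
  c_6 = 8 = 2·3^0 + 2·3^1
λ_0 = (1, 2, 2, 0, 2, 2)
λ_1 = (1, 0, 2, 1, 0, 2)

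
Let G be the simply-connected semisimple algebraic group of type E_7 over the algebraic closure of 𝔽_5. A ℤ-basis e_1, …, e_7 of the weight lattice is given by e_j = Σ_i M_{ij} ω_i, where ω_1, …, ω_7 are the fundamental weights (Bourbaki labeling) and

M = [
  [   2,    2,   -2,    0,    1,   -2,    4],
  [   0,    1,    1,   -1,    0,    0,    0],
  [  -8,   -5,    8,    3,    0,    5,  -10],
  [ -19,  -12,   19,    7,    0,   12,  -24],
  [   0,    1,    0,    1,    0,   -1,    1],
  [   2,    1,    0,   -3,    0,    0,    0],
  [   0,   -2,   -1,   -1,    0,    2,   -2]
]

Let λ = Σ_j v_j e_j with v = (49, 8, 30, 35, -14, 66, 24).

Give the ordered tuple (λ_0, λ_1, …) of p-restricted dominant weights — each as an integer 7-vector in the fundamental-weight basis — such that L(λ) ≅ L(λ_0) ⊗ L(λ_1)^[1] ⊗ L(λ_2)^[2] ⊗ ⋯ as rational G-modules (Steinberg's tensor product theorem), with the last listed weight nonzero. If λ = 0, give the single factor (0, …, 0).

ω-coordinates c = M·v, v = (49, 8, 30, 35, -14, 66, 24):
  c_1 = 2·49 + 2·8 + (-2)·(30) + 0·35 + (1)·(-14) + (-2)·(66) + 4·24 = 4
  c_2 = 0·49 + 1·8 + 1·30 + (-1)·(35) + (0)·(-14) + 0·66 + 0·24 = 3
  c_3 = (-8)·(49) + (-5)·(8) + 8·30 + 3·35 + (0)·(-14) + 5·66 + (-10)·(24) = 3
  c_4 = (-19)·(49) + (-12)·(8) + 19·30 + 7·35 + (0)·(-14) + 12·66 + (-24)·(24) = 4
  c_5 = 0·49 + 1·8 + 0·30 + 1·35 + (0)·(-14) + (-1)·(66) + 1·24 = 1
  c_6 = 2·49 + 1·8 + 0·30 + (-3)·(35) + (0)·(-14) + 0·66 + 0·24 = 1
  c_7 = 0·49 + (-2)·(8) + (-1)·(30) + (-1)·(35) + (0)·(-14) + 2·66 + (-2)·(24) = 3
Expand coordinatewise in base 5:
  c_1 = 4 = 4·5^0
  c_2 = 3 = 3·5^0
  c_3 = 3 = 3·5^0
  c_4 = 4 = 4·5^0
  c_5 = 1 = 1·5^0
  c_6 = 1 = 1·5^0
  c_7 = 3 = 3·5^0
Factor λ_0 = (4, 3, 3, 4, 1, 1, 3)

((4, 3, 3, 4, 1, 1, 3),)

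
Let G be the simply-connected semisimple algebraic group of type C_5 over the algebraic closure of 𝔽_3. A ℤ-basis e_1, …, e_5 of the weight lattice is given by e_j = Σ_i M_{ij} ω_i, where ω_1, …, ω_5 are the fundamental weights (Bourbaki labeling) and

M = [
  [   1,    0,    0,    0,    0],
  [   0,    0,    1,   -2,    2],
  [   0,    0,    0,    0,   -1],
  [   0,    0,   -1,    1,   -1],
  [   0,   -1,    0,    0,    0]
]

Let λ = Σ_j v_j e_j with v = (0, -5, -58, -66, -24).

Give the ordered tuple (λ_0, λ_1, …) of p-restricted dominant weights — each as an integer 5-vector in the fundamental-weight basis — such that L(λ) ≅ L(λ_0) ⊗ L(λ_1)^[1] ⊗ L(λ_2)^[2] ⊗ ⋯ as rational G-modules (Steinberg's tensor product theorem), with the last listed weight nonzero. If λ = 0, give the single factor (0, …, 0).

((0, 2, 0, 1, 2), (0, 2, 2, 2, 1), (0, 2, 2, 1, 0))

Converting to the ω-basis (c_i = row i of M dotted with v = (0, -5, -58, -66, -24)):
  c_1 = 1·0 + (0)·(-5) + (0)·(-58) + (0)·(-66) + (0)·(-24) = 0
  c_2 = 0·0 + (0)·(-5) + (1)·(-58) + (-2)·(-66) + (2)·(-24) = 26
  c_3 = 0·0 + (0)·(-5) + (0)·(-58) + (0)·(-66) + (-1)·(-24) = 24
  c_4 = 0·0 + (0)·(-5) + (-1)·(-58) + (1)·(-66) + (-1)·(-24) = 16
  c_5 = 0·0 + (-1)·(-5) + (0)·(-58) + (0)·(-66) + (0)·(-24) = 5
Base-3 expansion of each c_i:
  c_1 = 0
  c_2 = 26 = 2·3^0 + 2·3^1 + 2·3^2
  c_3 = 24 = 0·3^0 + 2·3^1 + 2·3^2
  c_4 = 16 = 1·3^0 + 2·3^1 + 1·3^2
  c_5 = 5 = 2·3^0 + 1·3^1
p-restricted factor λ_0 = (0, 2, 0, 1, 2)
p-restricted factor λ_1 = (0, 2, 2, 2, 1)
p-restricted factor λ_2 = (0, 2, 2, 1, 0)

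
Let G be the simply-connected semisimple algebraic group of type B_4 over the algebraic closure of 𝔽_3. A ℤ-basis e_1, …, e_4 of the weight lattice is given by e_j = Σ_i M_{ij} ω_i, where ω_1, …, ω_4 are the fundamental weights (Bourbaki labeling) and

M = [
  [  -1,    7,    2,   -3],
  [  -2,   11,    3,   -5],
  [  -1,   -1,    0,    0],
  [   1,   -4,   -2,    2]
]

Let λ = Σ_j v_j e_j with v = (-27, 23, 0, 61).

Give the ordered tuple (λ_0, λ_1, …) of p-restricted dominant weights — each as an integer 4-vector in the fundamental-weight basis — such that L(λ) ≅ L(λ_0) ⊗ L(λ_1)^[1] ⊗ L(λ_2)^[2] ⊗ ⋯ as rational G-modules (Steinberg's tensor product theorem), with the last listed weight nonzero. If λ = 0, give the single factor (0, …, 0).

In the fundamental-weight basis, λ has coordinates c = M·v (v = (-27, 23, 0, 61)):
  c_1 = -1*-27 + 7*23 + 2*0 + -3*61 = 5
  c_2 = -2*-27 + 11*23 + 3*0 + -5*61 = 2
  c_3 = -1*-27 + -1*23 + 0*0 + 0*61 = 4
  c_4 = 1*-27 + -4*23 + -2*0 + 2*61 = 3
p = 3; digits c_i = Σ_j d_{ij}·3^j, 0 ≤ d_{ij} < 3:
  c_1 = 5 = 2·3^0 + 1·3^1
  c_2 = 2 = 2·3^0
  c_3 = 4 = 1·3^0 + 1·3^1
  c_4 = 3 = 0·3^0 + 1·3^1
p-restricted factor λ_0 = (2, 2, 1, 0)
p-restricted factor λ_1 = (1, 0, 1, 1)

((2, 2, 1, 0), (1, 0, 1, 1))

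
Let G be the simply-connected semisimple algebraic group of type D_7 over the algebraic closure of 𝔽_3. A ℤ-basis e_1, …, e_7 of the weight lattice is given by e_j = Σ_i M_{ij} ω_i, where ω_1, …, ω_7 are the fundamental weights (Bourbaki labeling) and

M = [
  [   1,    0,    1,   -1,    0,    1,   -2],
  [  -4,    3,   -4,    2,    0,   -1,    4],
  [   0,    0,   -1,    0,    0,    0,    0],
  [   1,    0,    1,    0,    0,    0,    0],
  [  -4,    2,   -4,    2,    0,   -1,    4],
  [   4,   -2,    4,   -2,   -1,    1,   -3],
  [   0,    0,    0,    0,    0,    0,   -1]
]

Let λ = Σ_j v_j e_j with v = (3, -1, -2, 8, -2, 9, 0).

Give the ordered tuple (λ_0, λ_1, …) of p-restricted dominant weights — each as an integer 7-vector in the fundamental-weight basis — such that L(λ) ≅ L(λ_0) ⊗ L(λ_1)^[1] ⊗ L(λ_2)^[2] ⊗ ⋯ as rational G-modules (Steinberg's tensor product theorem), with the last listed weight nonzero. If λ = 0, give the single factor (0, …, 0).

ω-coordinates c = M·v, v = (3, -1, -2, 8, -2, 9, 0):
  c_1 = 1*3 + 0*-1 + 1*-2 + -1*8 + 0*-2 + 1*9 + -2*0 = 2
  c_2 = -4*3 + 3*-1 + -4*-2 + 2*8 + 0*-2 + -1*9 + 4*0 = 0
  c_3 = 0*3 + 0*-1 + -1*-2 + 0*8 + 0*-2 + 0*9 + 0*0 = 2
  c_4 = 1*3 + 0*-1 + 1*-2 + 0*8 + 0*-2 + 0*9 + 0*0 = 1
  c_5 = -4*3 + 2*-1 + -4*-2 + 2*8 + 0*-2 + -1*9 + 4*0 = 1
  c_6 = 4*3 + -2*-1 + 4*-2 + -2*8 + -1*-2 + 1*9 + -3*0 = 1
  c_7 = 0*3 + 0*-1 + 0*-2 + 0*8 + 0*-2 + 0*9 + -1*0 = 0
Expand coordinatewise in base 3:
  c_1 = 2 = 2·3^0
  c_2 = 0
  c_3 = 2 = 2·3^0
  c_4 = 1 = 1·3^0
  c_5 = 1 = 1·3^0
  c_6 = 1 = 1·3^0
  c_7 = 0
Factor λ_0 = (2, 0, 2, 1, 1, 1, 0)

((2, 0, 2, 1, 1, 1, 0),)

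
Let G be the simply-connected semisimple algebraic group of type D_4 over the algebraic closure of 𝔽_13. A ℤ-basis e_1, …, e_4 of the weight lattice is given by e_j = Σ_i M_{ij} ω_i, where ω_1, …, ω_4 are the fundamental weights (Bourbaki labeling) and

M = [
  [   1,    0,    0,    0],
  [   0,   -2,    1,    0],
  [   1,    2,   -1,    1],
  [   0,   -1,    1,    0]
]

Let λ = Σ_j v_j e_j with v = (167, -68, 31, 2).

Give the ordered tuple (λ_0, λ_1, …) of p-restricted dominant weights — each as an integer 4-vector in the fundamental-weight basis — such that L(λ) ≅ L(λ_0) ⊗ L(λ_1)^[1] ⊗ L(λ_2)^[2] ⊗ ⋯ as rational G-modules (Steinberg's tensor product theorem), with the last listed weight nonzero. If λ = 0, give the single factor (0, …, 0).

Compute c_i = Σ_j M_{ij} v_j with v = (167, -68, 31, 2):
  c_1 = (1)·(167) + (0)·(-68) + (0)·(31) + (0)·(2) = 167
  c_2 = (0)·(167) + (-2)·(-68) + (1)·(31) + (0)·(2) = 167
  c_3 = (1)·(167) + (2)·(-68) + (-1)·(31) + (1)·(2) = 2
  c_4 = (0)·(167) + (-1)·(-68) + (1)·(31) + (0)·(2) = 99
Base-13 expansion of each c_i:
  c_1 = 167 = 11·13^0 + 12·13^1
  c_2 = 167 = 11·13^0 + 12·13^1
  c_3 = 2 = 2·13^0
  c_4 = 99 = 8·13^0 + 7·13^1
λ_0 = (11, 11, 2, 8)
λ_1 = (12, 12, 0, 7)

((11, 11, 2, 8), (12, 12, 0, 7))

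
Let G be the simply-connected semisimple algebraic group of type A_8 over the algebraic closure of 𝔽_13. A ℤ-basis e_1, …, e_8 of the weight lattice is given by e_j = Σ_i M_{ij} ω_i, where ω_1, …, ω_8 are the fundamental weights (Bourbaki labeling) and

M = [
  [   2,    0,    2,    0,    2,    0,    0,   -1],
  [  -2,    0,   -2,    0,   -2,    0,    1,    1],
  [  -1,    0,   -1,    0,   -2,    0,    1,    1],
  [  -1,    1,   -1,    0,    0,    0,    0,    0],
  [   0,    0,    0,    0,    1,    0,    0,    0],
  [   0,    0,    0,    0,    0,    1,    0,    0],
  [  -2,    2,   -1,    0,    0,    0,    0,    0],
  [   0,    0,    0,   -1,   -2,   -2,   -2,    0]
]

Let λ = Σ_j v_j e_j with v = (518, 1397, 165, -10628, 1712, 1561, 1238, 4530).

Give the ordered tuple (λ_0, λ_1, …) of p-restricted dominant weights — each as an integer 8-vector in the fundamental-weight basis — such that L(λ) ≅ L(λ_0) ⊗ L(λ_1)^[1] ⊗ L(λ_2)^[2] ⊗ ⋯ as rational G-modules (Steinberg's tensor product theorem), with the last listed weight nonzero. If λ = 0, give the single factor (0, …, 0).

((0, 3, 10, 12, 9, 1, 7, 7), (7, 10, 10, 2, 1, 3, 5, 6), (1, 5, 9, 4, 10, 9, 9, 9))

Change of basis e → ω: c = M·v where v = (518, 1397, 165, -10628, 1712, 1561, 1238, 4530):
  c_1 = 2·518 + 0·1397 + 2·165 + (0)·(-10628) + 2·1712 + 0·1561 + 0·1238 + (-1)·(4530) = 260
  c_2 = (-2)·(518) + 0·1397 + (-2)·(165) + (0)·(-10628) + (-2)·(1712) + 0·1561 + 1·1238 + 1·4530 = 978
  c_3 = (-1)·(518) + 0·1397 + (-1)·(165) + (0)·(-10628) + (-2)·(1712) + 0·1561 + 1·1238 + 1·4530 = 1661
  c_4 = (-1)·(518) + 1·1397 + (-1)·(165) + (0)·(-10628) + 0·1712 + 0·1561 + 0·1238 + 0·4530 = 714
  c_5 = 0·518 + 0·1397 + 0·165 + (0)·(-10628) + 1·1712 + 0·1561 + 0·1238 + 0·4530 = 1712
  c_6 = 0·518 + 0·1397 + 0·165 + (0)·(-10628) + 0·1712 + 1·1561 + 0·1238 + 0·4530 = 1561
  c_7 = (-2)·(518) + 2·1397 + (-1)·(165) + (0)·(-10628) + 0·1712 + 0·1561 + 0·1238 + 0·4530 = 1593
  c_8 = 0·518 + 0·1397 + 0·165 + (-1)·(-10628) + (-2)·(1712) + (-2)·(1561) + (-2)·(1238) + 0·4530 = 1606
Writing each c_i in base p = 13:
  c_1 = 260 = 0·13^0 + 7·13^1 + 1·13^2
  c_2 = 978 = 3·13^0 + 10·13^1 + 5·13^2
  c_3 = 1661 = 10·13^0 + 10·13^1 + 9·13^2
  c_4 = 714 = 12·13^0 + 2·13^1 + 4·13^2
  c_5 = 1712 = 9·13^0 + 1·13^1 + 10·13^2
  c_6 = 1561 = 1·13^0 + 3·13^1 + 9·13^2
  c_7 = 1593 = 7·13^0 + 5·13^1 + 9·13^2
  c_8 = 1606 = 7·13^0 + 6·13^1 + 9·13^2
λ_0 = (0, 3, 10, 12, 9, 1, 7, 7)
λ_1 = (7, 10, 10, 2, 1, 3, 5, 6)
λ_2 = (1, 5, 9, 4, 10, 9, 9, 9)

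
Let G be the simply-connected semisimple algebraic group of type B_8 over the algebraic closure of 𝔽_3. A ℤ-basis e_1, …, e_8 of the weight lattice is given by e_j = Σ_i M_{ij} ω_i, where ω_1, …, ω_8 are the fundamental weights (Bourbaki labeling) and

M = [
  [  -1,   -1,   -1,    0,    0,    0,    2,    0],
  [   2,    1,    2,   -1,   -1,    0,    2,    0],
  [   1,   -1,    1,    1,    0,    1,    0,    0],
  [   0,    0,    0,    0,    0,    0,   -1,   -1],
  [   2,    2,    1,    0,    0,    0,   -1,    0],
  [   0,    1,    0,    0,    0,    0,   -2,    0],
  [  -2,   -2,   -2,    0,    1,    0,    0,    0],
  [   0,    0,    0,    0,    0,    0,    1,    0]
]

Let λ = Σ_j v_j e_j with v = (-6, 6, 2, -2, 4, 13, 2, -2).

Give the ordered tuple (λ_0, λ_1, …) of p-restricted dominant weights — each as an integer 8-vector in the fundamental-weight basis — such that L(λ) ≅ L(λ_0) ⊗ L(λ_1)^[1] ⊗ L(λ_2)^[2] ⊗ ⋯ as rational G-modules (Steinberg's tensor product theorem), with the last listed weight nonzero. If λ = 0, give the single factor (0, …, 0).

((2, 0, 1, 0, 0, 2, 0, 2),)

ω-coordinates c = M·v, v = (-6, 6, 2, -2, 4, 13, 2, -2):
  c_1 = (-1)·(-6) + (-1)·(6) + (-1)·(2) + (0)·(-2) + (0)·(4) + (0)·(13) + (2)·(2) + (0)·(-2) = 2
  c_2 = (2)·(-6) + (1)·(6) + (2)·(2) + (-1)·(-2) + (-1)·(4) + (0)·(13) + (2)·(2) + (0)·(-2) = 0
  c_3 = (1)·(-6) + (-1)·(6) + (1)·(2) + (1)·(-2) + (0)·(4) + (1)·(13) + (0)·(2) + (0)·(-2) = 1
  c_4 = (0)·(-6) + (0)·(6) + (0)·(2) + (0)·(-2) + (0)·(4) + (0)·(13) + (-1)·(2) + (-1)·(-2) = 0
  c_5 = (2)·(-6) + (2)·(6) + (1)·(2) + (0)·(-2) + (0)·(4) + (0)·(13) + (-1)·(2) + (0)·(-2) = 0
  c_6 = (0)·(-6) + (1)·(6) + (0)·(2) + (0)·(-2) + (0)·(4) + (0)·(13) + (-2)·(2) + (0)·(-2) = 2
  c_7 = (-2)·(-6) + (-2)·(6) + (-2)·(2) + (0)·(-2) + (1)·(4) + (0)·(13) + (0)·(2) + (0)·(-2) = 0
  c_8 = (0)·(-6) + (0)·(6) + (0)·(2) + (0)·(-2) + (0)·(4) + (0)·(13) + (1)·(2) + (0)·(-2) = 2
p = 3; digits c_i = Σ_j d_{ij}·3^j, 0 ≤ d_{ij} < 3:
  c_1 = 2 = 2·3^0
  c_2 = 0
  c_3 = 1 = 1·3^0
  c_4 = 0
  c_5 = 0
  c_6 = 2 = 2·3^0
  c_7 = 0
  c_8 = 2 = 2·3^0
p-restricted factor λ_0 = (2, 0, 1, 0, 0, 2, 0, 2)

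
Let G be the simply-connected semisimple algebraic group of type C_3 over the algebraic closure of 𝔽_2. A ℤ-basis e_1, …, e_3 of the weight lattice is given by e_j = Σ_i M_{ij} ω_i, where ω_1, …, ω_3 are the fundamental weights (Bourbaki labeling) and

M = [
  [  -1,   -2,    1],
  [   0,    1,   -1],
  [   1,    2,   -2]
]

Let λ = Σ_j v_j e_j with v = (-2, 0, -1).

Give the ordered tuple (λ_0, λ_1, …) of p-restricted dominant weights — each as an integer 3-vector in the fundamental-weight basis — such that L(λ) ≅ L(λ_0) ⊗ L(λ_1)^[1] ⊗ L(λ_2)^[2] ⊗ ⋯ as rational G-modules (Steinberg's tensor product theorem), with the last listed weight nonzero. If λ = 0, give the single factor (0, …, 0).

((1, 1, 0),)

In the fundamental-weight basis, λ has coordinates c = M·v (v = (-2, 0, -1)):
  c_1 = (-1)·(-2) + (-2)·(0) + (1)·(-1) = 1
  c_2 = (0)·(-2) + 1·0 + (-1)·(-1) = 1
  c_3 = (1)·(-2) + 2·0 + (-2)·(-1) = 0
p = 2; digits c_i = Σ_j d_{ij}·2^j, 0 ≤ d_{ij} < 2:
  c_1 = 1 = 1·2^0
  c_2 = 1 = 1·2^0
  c_3 = 0
p-restricted factor λ_0 = (1, 1, 0)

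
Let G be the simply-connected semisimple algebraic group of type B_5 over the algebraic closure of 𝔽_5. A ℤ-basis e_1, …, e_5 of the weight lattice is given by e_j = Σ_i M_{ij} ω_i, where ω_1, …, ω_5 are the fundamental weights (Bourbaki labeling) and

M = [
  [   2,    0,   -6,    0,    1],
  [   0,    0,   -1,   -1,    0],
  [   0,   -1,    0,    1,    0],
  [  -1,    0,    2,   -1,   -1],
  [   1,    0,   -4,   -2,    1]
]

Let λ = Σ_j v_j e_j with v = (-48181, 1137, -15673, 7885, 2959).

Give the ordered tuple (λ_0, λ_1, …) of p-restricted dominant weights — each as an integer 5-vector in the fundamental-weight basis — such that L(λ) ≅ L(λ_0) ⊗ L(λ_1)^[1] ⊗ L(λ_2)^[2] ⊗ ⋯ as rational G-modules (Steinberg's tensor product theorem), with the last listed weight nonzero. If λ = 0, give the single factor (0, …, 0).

((0, 3, 3, 1, 0), (2, 2, 4, 3, 0), (0, 1, 4, 4, 3), (0, 2, 3, 2, 3), (1, 2, 0, 4, 2), (0, 2, 2, 1, 0))

Change of basis e → ω: c = M·v where v = (-48181, 1137, -15673, 7885, 2959):
  c_1 = (2)·(-48181) + 0·1137 + (-6)·(-15673) + 0·7885 + 1·2959 = 635
  c_2 = (0)·(-48181) + 0·1137 + (-1)·(-15673) + (-1)·(7885) + 0·2959 = 7788
  c_3 = (0)·(-48181) + (-1)·(1137) + (0)·(-15673) + 1·7885 + 0·2959 = 6748
  c_4 = (-1)·(-48181) + 0·1137 + (2)·(-15673) + (-1)·(7885) + (-1)·(2959) = 5991
  c_5 = (1)·(-48181) + 0·1137 + (-4)·(-15673) + (-2)·(7885) + 1·2959 = 1700
Base-5 expansion of each c_i:
  c_1 = 635 = 0·5^0 + 2·5^1 + 0·5^2 + 0·5^3 + 1·5^4
  c_2 = 7788 = 3·5^0 + 2·5^1 + 1·5^2 + 2·5^3 + 2·5^4 + 2·5^5
  c_3 = 6748 = 3·5^0 + 4·5^1 + 4·5^2 + 3·5^3 + 0·5^4 + 2·5^5
  c_4 = 5991 = 1·5^0 + 3·5^1 + 4·5^2 + 2·5^3 + 4·5^4 + 1·5^5
  c_5 = 1700 = 0·5^0 + 0·5^1 + 3·5^2 + 3·5^3 + 2·5^4
Factor λ_0 = (0, 3, 3, 1, 0)
Factor λ_1 = (2, 2, 4, 3, 0)
Factor λ_2 = (0, 1, 4, 4, 3)
Factor λ_3 = (0, 2, 3, 2, 3)
Factor λ_4 = (1, 2, 0, 4, 2)
Factor λ_5 = (0, 2, 2, 1, 0)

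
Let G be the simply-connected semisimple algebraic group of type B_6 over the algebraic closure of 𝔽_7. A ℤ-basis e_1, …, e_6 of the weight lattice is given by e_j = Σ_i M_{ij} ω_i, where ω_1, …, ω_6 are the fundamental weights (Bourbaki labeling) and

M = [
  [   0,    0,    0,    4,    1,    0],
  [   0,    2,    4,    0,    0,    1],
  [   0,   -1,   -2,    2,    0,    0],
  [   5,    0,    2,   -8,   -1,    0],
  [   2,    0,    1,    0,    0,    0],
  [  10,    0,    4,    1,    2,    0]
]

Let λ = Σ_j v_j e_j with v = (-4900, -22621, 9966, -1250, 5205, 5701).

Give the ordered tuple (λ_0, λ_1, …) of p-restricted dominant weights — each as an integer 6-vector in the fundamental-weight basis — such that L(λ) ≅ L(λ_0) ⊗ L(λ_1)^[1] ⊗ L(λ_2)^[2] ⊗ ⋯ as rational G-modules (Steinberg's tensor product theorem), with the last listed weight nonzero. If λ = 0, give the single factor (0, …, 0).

((2, 1, 0, 3, 5, 3), (1, 4, 6, 4, 2, 3), (4, 6, 3, 4, 3, 0))

Converting to the ω-basis (c_i = row i of M dotted with v = (-4900, -22621, 9966, -1250, 5205, 5701)):
  c_1 = (0)·(-4900) + (0)·(-22621) + 0·9966 + (4)·(-1250) + 1·5205 + 0·5701 = 205
  c_2 = (0)·(-4900) + (2)·(-22621) + 4·9966 + (0)·(-1250) + 0·5205 + 1·5701 = 323
  c_3 = (0)·(-4900) + (-1)·(-22621) + (-2)·(9966) + (2)·(-1250) + 0·5205 + 0·5701 = 189
  c_4 = (5)·(-4900) + (0)·(-22621) + 2·9966 + (-8)·(-1250) + (-1)·(5205) + 0·5701 = 227
  c_5 = (2)·(-4900) + (0)·(-22621) + 1·9966 + (0)·(-1250) + 0·5205 + 0·5701 = 166
  c_6 = (10)·(-4900) + (0)·(-22621) + 4·9966 + (1)·(-1250) + 2·5205 + 0·5701 = 24
Base-7 expansion of each c_i:
  c_1 = 205 = 2·7^0 + 1·7^1 + 4·7^2
  c_2 = 323 = 1·7^0 + 4·7^1 + 6·7^2
  c_3 = 189 = 0·7^0 + 6·7^1 + 3·7^2
  c_4 = 227 = 3·7^0 + 4·7^1 + 4·7^2
  c_5 = 166 = 5·7^0 + 2·7^1 + 3·7^2
  c_6 = 24 = 3·7^0 + 3·7^1
p-restricted factor λ_0 = (2, 1, 0, 3, 5, 3)
p-restricted factor λ_1 = (1, 4, 6, 4, 2, 3)
p-restricted factor λ_2 = (4, 6, 3, 4, 3, 0)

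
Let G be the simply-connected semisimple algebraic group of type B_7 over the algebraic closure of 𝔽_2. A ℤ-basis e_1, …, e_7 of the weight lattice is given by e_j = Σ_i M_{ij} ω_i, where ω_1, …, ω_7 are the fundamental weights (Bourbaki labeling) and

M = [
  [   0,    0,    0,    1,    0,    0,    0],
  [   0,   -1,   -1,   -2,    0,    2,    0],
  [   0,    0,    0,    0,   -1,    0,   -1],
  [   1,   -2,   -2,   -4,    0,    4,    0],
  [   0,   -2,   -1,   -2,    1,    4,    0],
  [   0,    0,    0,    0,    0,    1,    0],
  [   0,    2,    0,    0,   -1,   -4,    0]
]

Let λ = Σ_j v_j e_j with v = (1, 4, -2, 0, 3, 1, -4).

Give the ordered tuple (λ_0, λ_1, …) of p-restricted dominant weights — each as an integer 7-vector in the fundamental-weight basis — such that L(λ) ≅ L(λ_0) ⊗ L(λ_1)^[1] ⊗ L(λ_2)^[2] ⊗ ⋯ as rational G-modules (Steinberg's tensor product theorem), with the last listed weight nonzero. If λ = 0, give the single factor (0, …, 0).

Change of basis e → ω: c = M·v where v = (1, 4, -2, 0, 3, 1, -4):
  c_1 = (0)·(1) + (0)·(4) + (0)·(-2) + (1)·(0) + (0)·(3) + (0)·(1) + (0)·(-4) = 0
  c_2 = (0)·(1) + (-1)·(4) + (-1)·(-2) + (-2)·(0) + (0)·(3) + (2)·(1) + (0)·(-4) = 0
  c_3 = (0)·(1) + (0)·(4) + (0)·(-2) + (0)·(0) + (-1)·(3) + (0)·(1) + (-1)·(-4) = 1
  c_4 = (1)·(1) + (-2)·(4) + (-2)·(-2) + (-4)·(0) + (0)·(3) + (4)·(1) + (0)·(-4) = 1
  c_5 = (0)·(1) + (-2)·(4) + (-1)·(-2) + (-2)·(0) + (1)·(3) + (4)·(1) + (0)·(-4) = 1
  c_6 = (0)·(1) + (0)·(4) + (0)·(-2) + (0)·(0) + (0)·(3) + (1)·(1) + (0)·(-4) = 1
  c_7 = (0)·(1) + (2)·(4) + (0)·(-2) + (0)·(0) + (-1)·(3) + (-4)·(1) + (0)·(-4) = 1
Expand coordinatewise in base 2:
  c_1 = 0
  c_2 = 0
  c_3 = 1 = 1·2^0
  c_4 = 1 = 1·2^0
  c_5 = 1 = 1·2^0
  c_6 = 1 = 1·2^0
  c_7 = 1 = 1·2^0
λ_0 = (0, 0, 1, 1, 1, 1, 1)

((0, 0, 1, 1, 1, 1, 1),)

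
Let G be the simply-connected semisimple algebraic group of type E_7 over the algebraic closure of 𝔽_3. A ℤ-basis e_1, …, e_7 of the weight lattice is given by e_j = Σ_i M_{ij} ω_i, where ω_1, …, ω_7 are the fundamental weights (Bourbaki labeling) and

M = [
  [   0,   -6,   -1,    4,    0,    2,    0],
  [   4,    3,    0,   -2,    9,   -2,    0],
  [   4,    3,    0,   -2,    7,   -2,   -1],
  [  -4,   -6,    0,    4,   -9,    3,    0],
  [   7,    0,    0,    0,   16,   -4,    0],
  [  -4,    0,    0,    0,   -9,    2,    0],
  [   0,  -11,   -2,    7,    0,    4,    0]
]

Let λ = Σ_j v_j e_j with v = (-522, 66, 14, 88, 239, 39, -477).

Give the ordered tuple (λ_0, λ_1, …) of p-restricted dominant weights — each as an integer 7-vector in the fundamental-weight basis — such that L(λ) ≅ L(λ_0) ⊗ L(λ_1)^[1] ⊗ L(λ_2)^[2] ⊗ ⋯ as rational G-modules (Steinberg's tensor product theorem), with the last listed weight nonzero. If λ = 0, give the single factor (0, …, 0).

((2, 1, 0, 1, 2, 0, 0), (0, 2, 2, 0, 1, 2, 0), (2, 0, 0, 1, 1, 1, 2))

Converting to the ω-basis (c_i = row i of M dotted with v = (-522, 66, 14, 88, 239, 39, -477)):
  c_1 = 0*-522 + -6*66 + -1*14 + 4*88 + 0*239 + 2*39 + 0*-477 = 20
  c_2 = 4*-522 + 3*66 + 0*14 + -2*88 + 9*239 + -2*39 + 0*-477 = 7
  c_3 = 4*-522 + 3*66 + 0*14 + -2*88 + 7*239 + -2*39 + -1*-477 = 6
  c_4 = -4*-522 + -6*66 + 0*14 + 4*88 + -9*239 + 3*39 + 0*-477 = 10
  c_5 = 7*-522 + 0*66 + 0*14 + 0*88 + 16*239 + -4*39 + 0*-477 = 14
  c_6 = -4*-522 + 0*66 + 0*14 + 0*88 + -9*239 + 2*39 + 0*-477 = 15
  c_7 = 0*-522 + -11*66 + -2*14 + 7*88 + 0*239 + 4*39 + 0*-477 = 18
Base-3 expansion of each c_i:
  c_1 = 20 = 2·3^0 + 0·3^1 + 2·3^2
  c_2 = 7 = 1·3^0 + 2·3^1
  c_3 = 6 = 0·3^0 + 2·3^1
  c_4 = 10 = 1·3^0 + 0·3^1 + 1·3^2
  c_5 = 14 = 2·3^0 + 1·3^1 + 1·3^2
  c_6 = 15 = 0·3^0 + 2·3^1 + 1·3^2
  c_7 = 18 = 0·3^0 + 0·3^1 + 2·3^2
λ_0 = (2, 1, 0, 1, 2, 0, 0)
λ_1 = (0, 2, 2, 0, 1, 2, 0)
λ_2 = (2, 0, 0, 1, 1, 1, 2)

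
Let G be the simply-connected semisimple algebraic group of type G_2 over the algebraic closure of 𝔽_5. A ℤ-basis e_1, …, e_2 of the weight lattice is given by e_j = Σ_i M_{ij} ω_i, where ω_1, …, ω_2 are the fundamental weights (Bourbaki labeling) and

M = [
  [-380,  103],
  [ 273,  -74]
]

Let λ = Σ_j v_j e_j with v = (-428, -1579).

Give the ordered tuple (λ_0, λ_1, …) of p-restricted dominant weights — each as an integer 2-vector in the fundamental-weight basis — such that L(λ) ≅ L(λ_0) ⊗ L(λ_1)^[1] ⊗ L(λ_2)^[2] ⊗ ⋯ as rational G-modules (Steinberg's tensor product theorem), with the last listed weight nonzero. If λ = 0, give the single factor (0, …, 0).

((3, 2),)

In the fundamental-weight basis, λ has coordinates c = M·v (v = (-428, -1579)):
  c_1 = (-380)·(-428) + (103)·(-1579) = 3
  c_2 = (273)·(-428) + (-74)·(-1579) = 2
Base-5 expansion of each c_i:
  c_1 = 3 = 3·5^0
  c_2 = 2 = 2·5^0
Factor λ_0 = (3, 2)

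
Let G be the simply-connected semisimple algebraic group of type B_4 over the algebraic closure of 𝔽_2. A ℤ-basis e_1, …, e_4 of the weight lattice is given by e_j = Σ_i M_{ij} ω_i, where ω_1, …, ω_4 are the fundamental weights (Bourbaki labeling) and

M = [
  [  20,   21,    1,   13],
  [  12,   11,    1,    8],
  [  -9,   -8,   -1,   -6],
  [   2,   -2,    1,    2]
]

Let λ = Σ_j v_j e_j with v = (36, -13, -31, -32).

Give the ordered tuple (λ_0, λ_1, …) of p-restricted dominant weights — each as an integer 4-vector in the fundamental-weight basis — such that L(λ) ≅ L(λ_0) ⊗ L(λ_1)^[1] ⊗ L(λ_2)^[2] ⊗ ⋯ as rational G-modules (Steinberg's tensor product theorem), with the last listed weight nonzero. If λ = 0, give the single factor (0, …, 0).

Converting to the ω-basis (c_i = row i of M dotted with v = (36, -13, -31, -32)):
  c_1 = 20*36 + 21*-13 + 1*-31 + 13*-32 = 0
  c_2 = 12*36 + 11*-13 + 1*-31 + 8*-32 = 2
  c_3 = -9*36 + -8*-13 + -1*-31 + -6*-32 = 3
  c_4 = 2*36 + -2*-13 + 1*-31 + 2*-32 = 3
Base-2 expansion of each c_i:
  c_1 = 0
  c_2 = 2 = 0·2^0 + 1·2^1
  c_3 = 3 = 1·2^0 + 1·2^1
  c_4 = 3 = 1·2^0 + 1·2^1
Factor λ_0 = (0, 0, 1, 1)
Factor λ_1 = (0, 1, 1, 1)

((0, 0, 1, 1), (0, 1, 1, 1))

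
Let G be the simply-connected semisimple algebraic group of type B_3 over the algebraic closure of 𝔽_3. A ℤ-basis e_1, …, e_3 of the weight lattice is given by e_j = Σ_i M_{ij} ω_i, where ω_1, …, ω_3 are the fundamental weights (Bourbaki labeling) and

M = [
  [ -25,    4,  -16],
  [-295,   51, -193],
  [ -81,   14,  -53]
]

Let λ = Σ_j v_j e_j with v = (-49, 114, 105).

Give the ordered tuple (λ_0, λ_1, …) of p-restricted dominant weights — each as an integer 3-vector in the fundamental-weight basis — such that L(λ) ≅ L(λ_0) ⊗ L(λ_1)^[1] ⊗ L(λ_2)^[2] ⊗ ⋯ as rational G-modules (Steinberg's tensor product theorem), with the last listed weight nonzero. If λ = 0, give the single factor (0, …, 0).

((1, 1, 0), (0, 1, 0))

Compute c_i = Σ_j M_{ij} v_j with v = (-49, 114, 105):
  c_1 = -25*-49 + 4*114 + -16*105 = 1
  c_2 = -295*-49 + 51*114 + -193*105 = 4
  c_3 = -81*-49 + 14*114 + -53*105 = 0
Expand coordinatewise in base 3:
  c_1 = 1 = 1·3^0
  c_2 = 4 = 1·3^0 + 1·3^1
  c_3 = 0
Factor λ_0 = (1, 1, 0)
Factor λ_1 = (0, 1, 0)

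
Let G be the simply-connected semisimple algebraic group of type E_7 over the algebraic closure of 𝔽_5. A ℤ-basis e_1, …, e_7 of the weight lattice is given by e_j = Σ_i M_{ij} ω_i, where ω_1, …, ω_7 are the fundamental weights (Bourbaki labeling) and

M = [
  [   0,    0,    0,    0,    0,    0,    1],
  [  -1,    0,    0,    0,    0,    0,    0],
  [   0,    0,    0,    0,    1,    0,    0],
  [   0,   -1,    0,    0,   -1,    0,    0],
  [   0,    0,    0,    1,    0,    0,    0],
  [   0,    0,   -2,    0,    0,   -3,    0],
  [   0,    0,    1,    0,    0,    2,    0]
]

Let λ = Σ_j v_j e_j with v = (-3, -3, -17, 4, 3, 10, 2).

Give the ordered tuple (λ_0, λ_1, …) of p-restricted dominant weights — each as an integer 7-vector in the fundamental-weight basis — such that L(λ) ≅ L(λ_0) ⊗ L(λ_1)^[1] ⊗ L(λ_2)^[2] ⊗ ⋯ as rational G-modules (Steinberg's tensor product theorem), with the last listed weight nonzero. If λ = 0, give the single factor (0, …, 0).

((2, 3, 3, 0, 4, 4, 3),)

In the fundamental-weight basis, λ has coordinates c = M·v (v = (-3, -3, -17, 4, 3, 10, 2)):
  c_1 = (0)·(-3) + (0)·(-3) + (0)·(-17) + 0·4 + 0·3 + 0·10 + 1·2 = 2
  c_2 = (-1)·(-3) + (0)·(-3) + (0)·(-17) + 0·4 + 0·3 + 0·10 + 0·2 = 3
  c_3 = (0)·(-3) + (0)·(-3) + (0)·(-17) + 0·4 + 1·3 + 0·10 + 0·2 = 3
  c_4 = (0)·(-3) + (-1)·(-3) + (0)·(-17) + 0·4 + (-1)·(3) + 0·10 + 0·2 = 0
  c_5 = (0)·(-3) + (0)·(-3) + (0)·(-17) + 1·4 + 0·3 + 0·10 + 0·2 = 4
  c_6 = (0)·(-3) + (0)·(-3) + (-2)·(-17) + 0·4 + 0·3 + (-3)·(10) + 0·2 = 4
  c_7 = (0)·(-3) + (0)·(-3) + (1)·(-17) + 0·4 + 0·3 + 2·10 + 0·2 = 3
p = 5; digits c_i = Σ_j d_{ij}·5^j, 0 ≤ d_{ij} < 5:
  c_1 = 2 = 2·5^0
  c_2 = 3 = 3·5^0
  c_3 = 3 = 3·5^0
  c_4 = 0
  c_5 = 4 = 4·5^0
  c_6 = 4 = 4·5^0
  c_7 = 3 = 3·5^0
Factor λ_0 = (2, 3, 3, 0, 4, 4, 3)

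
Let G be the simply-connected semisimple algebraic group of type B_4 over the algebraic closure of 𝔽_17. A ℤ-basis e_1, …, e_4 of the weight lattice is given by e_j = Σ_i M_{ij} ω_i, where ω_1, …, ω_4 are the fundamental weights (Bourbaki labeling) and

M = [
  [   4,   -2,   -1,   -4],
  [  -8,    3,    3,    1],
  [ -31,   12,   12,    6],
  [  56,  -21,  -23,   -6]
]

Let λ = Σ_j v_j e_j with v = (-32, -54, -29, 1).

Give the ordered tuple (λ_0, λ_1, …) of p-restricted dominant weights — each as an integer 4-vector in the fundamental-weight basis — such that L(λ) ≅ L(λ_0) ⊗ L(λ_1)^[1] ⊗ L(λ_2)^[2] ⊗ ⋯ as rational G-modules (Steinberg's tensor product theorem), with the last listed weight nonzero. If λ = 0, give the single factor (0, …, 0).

Change of basis e → ω: c = M·v where v = (-32, -54, -29, 1):
  c_1 = (4)·(-32) + (-2)·(-54) + (-1)·(-29) + (-4)·(1) = 5
  c_2 = (-8)·(-32) + (3)·(-54) + (3)·(-29) + (1)·(1) = 8
  c_3 = (-31)·(-32) + (12)·(-54) + (12)·(-29) + (6)·(1) = 2
  c_4 = (56)·(-32) + (-21)·(-54) + (-23)·(-29) + (-6)·(1) = 3
Writing each c_i in base p = 17:
  c_1 = 5 = 5·17^0
  c_2 = 8 = 8·17^0
  c_3 = 2 = 2·17^0
  c_4 = 3 = 3·17^0
Factor λ_0 = (5, 8, 2, 3)

((5, 8, 2, 3),)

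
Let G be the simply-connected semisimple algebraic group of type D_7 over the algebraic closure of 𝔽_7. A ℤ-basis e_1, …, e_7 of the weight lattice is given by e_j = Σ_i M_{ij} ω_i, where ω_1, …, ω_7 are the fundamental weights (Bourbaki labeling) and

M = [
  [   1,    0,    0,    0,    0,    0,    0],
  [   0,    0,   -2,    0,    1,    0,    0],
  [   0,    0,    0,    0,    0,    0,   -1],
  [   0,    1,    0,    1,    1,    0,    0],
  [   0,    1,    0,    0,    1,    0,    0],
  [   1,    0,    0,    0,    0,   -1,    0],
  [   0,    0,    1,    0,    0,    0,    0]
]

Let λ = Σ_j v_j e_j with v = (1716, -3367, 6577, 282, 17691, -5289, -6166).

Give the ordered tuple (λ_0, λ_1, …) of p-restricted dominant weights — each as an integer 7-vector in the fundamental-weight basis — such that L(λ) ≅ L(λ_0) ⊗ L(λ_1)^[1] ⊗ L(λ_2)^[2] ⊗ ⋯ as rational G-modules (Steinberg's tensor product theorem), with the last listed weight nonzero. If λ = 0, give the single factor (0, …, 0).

((1, 1, 6, 4, 2, 5, 4), (0, 4, 5, 0, 2, 6, 1), (0, 1, 6, 4, 5, 2, 1), (5, 6, 3, 0, 6, 6, 5), (0, 1, 2, 6, 5, 2, 2))

In the fundamental-weight basis, λ has coordinates c = M·v (v = (1716, -3367, 6577, 282, 17691, -5289, -6166)):
  c_1 = 1·1716 + (0)·(-3367) + 0·6577 + 0·282 + 0·17691 + (0)·(-5289) + (0)·(-6166) = 1716
  c_2 = 0·1716 + (0)·(-3367) + (-2)·(6577) + 0·282 + 1·17691 + (0)·(-5289) + (0)·(-6166) = 4537
  c_3 = 0·1716 + (0)·(-3367) + 0·6577 + 0·282 + 0·17691 + (0)·(-5289) + (-1)·(-6166) = 6166
  c_4 = 0·1716 + (1)·(-3367) + 0·6577 + 1·282 + 1·17691 + (0)·(-5289) + (0)·(-6166) = 14606
  c_5 = 0·1716 + (1)·(-3367) + 0·6577 + 0·282 + 1·17691 + (0)·(-5289) + (0)·(-6166) = 14324
  c_6 = 1·1716 + (0)·(-3367) + 0·6577 + 0·282 + 0·17691 + (-1)·(-5289) + (0)·(-6166) = 7005
  c_7 = 0·1716 + (0)·(-3367) + 1·6577 + 0·282 + 0·17691 + (0)·(-5289) + (0)·(-6166) = 6577
Base-7 expansion of each c_i:
  c_1 = 1716 = 1·7^0 + 0·7^1 + 0·7^2 + 5·7^3
  c_2 = 4537 = 1·7^0 + 4·7^1 + 1·7^2 + 6·7^3 + 1·7^4
  c_3 = 6166 = 6·7^0 + 5·7^1 + 6·7^2 + 3·7^3 + 2·7^4
  c_4 = 14606 = 4·7^0 + 0·7^1 + 4·7^2 + 0·7^3 + 6·7^4
  c_5 = 14324 = 2·7^0 + 2·7^1 + 5·7^2 + 6·7^3 + 5·7^4
  c_6 = 7005 = 5·7^0 + 6·7^1 + 2·7^2 + 6·7^3 + 2·7^4
  c_7 = 6577 = 4·7^0 + 1·7^1 + 1·7^2 + 5·7^3 + 2·7^4
p-restricted factor λ_0 = (1, 1, 6, 4, 2, 5, 4)
p-restricted factor λ_1 = (0, 4, 5, 0, 2, 6, 1)
p-restricted factor λ_2 = (0, 1, 6, 4, 5, 2, 1)
p-restricted factor λ_3 = (5, 6, 3, 0, 6, 6, 5)
p-restricted factor λ_4 = (0, 1, 2, 6, 5, 2, 2)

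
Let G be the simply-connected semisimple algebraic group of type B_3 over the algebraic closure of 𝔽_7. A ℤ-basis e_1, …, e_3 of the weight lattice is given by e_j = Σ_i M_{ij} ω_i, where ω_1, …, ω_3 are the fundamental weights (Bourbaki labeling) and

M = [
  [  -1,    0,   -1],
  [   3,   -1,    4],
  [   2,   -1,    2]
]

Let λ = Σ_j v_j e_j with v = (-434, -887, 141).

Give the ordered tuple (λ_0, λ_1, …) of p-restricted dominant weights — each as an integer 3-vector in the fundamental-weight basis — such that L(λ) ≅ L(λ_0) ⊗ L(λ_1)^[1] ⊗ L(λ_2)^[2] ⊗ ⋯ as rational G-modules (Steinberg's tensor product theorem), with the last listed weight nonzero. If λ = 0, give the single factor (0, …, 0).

Converting to the ω-basis (c_i = row i of M dotted with v = (-434, -887, 141)):
  c_1 = (-1)·(-434) + (0)·(-887) + (-1)·(141) = 293
  c_2 = (3)·(-434) + (-1)·(-887) + (4)·(141) = 149
  c_3 = (2)·(-434) + (-1)·(-887) + (2)·(141) = 301
p = 7; digits c_i = Σ_j d_{ij}·7^j, 0 ≤ d_{ij} < 7:
  c_1 = 293 = 6·7^0 + 6·7^1 + 5·7^2
  c_2 = 149 = 2·7^0 + 0·7^1 + 3·7^2
  c_3 = 301 = 0·7^0 + 1·7^1 + 6·7^2
λ_0 = (6, 2, 0)
λ_1 = (6, 0, 1)
λ_2 = (5, 3, 6)

((6, 2, 0), (6, 0, 1), (5, 3, 6))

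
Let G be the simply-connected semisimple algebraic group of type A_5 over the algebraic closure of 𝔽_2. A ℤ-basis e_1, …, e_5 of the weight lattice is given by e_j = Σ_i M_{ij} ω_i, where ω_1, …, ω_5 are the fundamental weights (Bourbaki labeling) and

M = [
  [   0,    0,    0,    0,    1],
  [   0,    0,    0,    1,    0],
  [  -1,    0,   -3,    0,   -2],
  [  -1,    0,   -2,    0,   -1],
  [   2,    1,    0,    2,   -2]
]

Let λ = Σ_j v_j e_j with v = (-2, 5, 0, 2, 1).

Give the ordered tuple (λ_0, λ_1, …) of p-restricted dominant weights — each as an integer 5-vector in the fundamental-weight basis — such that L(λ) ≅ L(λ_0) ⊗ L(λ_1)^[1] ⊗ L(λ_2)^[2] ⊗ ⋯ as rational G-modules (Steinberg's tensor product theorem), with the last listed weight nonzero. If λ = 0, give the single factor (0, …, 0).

((1, 0, 0, 1, 1), (0, 1, 0, 0, 1))

Compute c_i = Σ_j M_{ij} v_j with v = (-2, 5, 0, 2, 1):
  c_1 = 0*-2 + 0*5 + 0*0 + 0*2 + 1*1 = 1
  c_2 = 0*-2 + 0*5 + 0*0 + 1*2 + 0*1 = 2
  c_3 = -1*-2 + 0*5 + -3*0 + 0*2 + -2*1 = 0
  c_4 = -1*-2 + 0*5 + -2*0 + 0*2 + -1*1 = 1
  c_5 = 2*-2 + 1*5 + 0*0 + 2*2 + -2*1 = 3
Base-2 expansion of each c_i:
  c_1 = 1 = 1·2^0
  c_2 = 2 = 0·2^0 + 1·2^1
  c_3 = 0
  c_4 = 1 = 1·2^0
  c_5 = 3 = 1·2^0 + 1·2^1
p-restricted factor λ_0 = (1, 0, 0, 1, 1)
p-restricted factor λ_1 = (0, 1, 0, 0, 1)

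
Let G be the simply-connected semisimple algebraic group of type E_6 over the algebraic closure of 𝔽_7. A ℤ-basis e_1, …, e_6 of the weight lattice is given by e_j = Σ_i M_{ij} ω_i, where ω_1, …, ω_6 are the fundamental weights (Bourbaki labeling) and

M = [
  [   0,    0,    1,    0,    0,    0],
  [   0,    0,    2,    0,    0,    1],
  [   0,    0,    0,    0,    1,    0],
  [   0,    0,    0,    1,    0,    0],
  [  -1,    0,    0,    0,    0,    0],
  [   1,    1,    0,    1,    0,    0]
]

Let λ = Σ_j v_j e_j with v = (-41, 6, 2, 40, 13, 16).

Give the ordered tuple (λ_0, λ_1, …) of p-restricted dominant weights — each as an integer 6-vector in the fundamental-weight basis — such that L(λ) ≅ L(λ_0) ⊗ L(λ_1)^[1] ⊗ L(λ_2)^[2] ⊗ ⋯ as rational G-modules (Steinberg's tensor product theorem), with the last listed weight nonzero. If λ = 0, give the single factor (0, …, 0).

In the fundamental-weight basis, λ has coordinates c = M·v (v = (-41, 6, 2, 40, 13, 16)):
  c_1 = (0)·(-41) + (0)·(6) + (1)·(2) + (0)·(40) + (0)·(13) + (0)·(16) = 2
  c_2 = (0)·(-41) + (0)·(6) + (2)·(2) + (0)·(40) + (0)·(13) + (1)·(16) = 20
  c_3 = (0)·(-41) + (0)·(6) + (0)·(2) + (0)·(40) + (1)·(13) + (0)·(16) = 13
  c_4 = (0)·(-41) + (0)·(6) + (0)·(2) + (1)·(40) + (0)·(13) + (0)·(16) = 40
  c_5 = (-1)·(-41) + (0)·(6) + (0)·(2) + (0)·(40) + (0)·(13) + (0)·(16) = 41
  c_6 = (1)·(-41) + (1)·(6) + (0)·(2) + (1)·(40) + (0)·(13) + (0)·(16) = 5
Base-7 expansion of each c_i:
  c_1 = 2 = 2·7^0
  c_2 = 20 = 6·7^0 + 2·7^1
  c_3 = 13 = 6·7^0 + 1·7^1
  c_4 = 40 = 5·7^0 + 5·7^1
  c_5 = 41 = 6·7^0 + 5·7^1
  c_6 = 5 = 5·7^0
λ_0 = (2, 6, 6, 5, 6, 5)
λ_1 = (0, 2, 1, 5, 5, 0)

((2, 6, 6, 5, 6, 5), (0, 2, 1, 5, 5, 0))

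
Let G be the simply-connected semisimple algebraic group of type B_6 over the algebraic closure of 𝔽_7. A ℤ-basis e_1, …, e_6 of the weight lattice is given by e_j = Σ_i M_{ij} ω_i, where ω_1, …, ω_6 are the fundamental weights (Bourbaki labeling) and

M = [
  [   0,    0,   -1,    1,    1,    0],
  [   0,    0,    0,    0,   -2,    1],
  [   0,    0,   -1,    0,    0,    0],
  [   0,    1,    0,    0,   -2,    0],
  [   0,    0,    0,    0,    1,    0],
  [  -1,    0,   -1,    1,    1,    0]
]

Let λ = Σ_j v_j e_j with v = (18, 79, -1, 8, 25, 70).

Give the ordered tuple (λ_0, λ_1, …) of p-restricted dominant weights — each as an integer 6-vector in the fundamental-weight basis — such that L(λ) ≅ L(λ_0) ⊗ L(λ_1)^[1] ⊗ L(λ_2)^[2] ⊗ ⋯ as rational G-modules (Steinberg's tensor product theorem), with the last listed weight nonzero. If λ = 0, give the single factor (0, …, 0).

((6, 6, 1, 1, 4, 2), (4, 2, 0, 4, 3, 2))

Change of basis e → ω: c = M·v where v = (18, 79, -1, 8, 25, 70):
  c_1 = 0·18 + 0·79 + (-1)·(-1) + 1·8 + 1·25 + 0·70 = 34
  c_2 = 0·18 + 0·79 + (0)·(-1) + 0·8 + (-2)·(25) + 1·70 = 20
  c_3 = 0·18 + 0·79 + (-1)·(-1) + 0·8 + 0·25 + 0·70 = 1
  c_4 = 0·18 + 1·79 + (0)·(-1) + 0·8 + (-2)·(25) + 0·70 = 29
  c_5 = 0·18 + 0·79 + (0)·(-1) + 0·8 + 1·25 + 0·70 = 25
  c_6 = (-1)·(18) + 0·79 + (-1)·(-1) + 1·8 + 1·25 + 0·70 = 16
Expand coordinatewise in base 7:
  c_1 = 34 = 6·7^0 + 4·7^1
  c_2 = 20 = 6·7^0 + 2·7^1
  c_3 = 1 = 1·7^0
  c_4 = 29 = 1·7^0 + 4·7^1
  c_5 = 25 = 4·7^0 + 3·7^1
  c_6 = 16 = 2·7^0 + 2·7^1
λ_0 = (6, 6, 1, 1, 4, 2)
λ_1 = (4, 2, 0, 4, 3, 2)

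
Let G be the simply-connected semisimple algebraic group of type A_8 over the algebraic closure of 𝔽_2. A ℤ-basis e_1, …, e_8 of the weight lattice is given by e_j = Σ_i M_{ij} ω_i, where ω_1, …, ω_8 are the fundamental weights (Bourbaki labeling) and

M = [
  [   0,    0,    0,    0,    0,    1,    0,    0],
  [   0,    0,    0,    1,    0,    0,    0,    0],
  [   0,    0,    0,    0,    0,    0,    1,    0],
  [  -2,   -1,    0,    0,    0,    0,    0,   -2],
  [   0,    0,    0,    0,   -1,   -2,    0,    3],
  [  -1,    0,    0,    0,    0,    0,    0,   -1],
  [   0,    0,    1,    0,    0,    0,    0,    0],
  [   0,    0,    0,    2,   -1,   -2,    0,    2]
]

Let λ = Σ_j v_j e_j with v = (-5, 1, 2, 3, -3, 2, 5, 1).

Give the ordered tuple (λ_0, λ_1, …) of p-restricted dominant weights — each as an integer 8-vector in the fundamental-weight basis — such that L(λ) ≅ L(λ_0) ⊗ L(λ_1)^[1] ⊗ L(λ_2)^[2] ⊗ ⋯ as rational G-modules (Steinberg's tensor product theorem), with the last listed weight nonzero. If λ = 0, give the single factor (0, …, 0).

In the fundamental-weight basis, λ has coordinates c = M·v (v = (-5, 1, 2, 3, -3, 2, 5, 1)):
  c_1 = (0)·(-5) + (0)·(1) + (0)·(2) + (0)·(3) + (0)·(-3) + (1)·(2) + (0)·(5) + (0)·(1) = 2
  c_2 = (0)·(-5) + (0)·(1) + (0)·(2) + (1)·(3) + (0)·(-3) + (0)·(2) + (0)·(5) + (0)·(1) = 3
  c_3 = (0)·(-5) + (0)·(1) + (0)·(2) + (0)·(3) + (0)·(-3) + (0)·(2) + (1)·(5) + (0)·(1) = 5
  c_4 = (-2)·(-5) + (-1)·(1) + (0)·(2) + (0)·(3) + (0)·(-3) + (0)·(2) + (0)·(5) + (-2)·(1) = 7
  c_5 = (0)·(-5) + (0)·(1) + (0)·(2) + (0)·(3) + (-1)·(-3) + (-2)·(2) + (0)·(5) + (3)·(1) = 2
  c_6 = (-1)·(-5) + (0)·(1) + (0)·(2) + (0)·(3) + (0)·(-3) + (0)·(2) + (0)·(5) + (-1)·(1) = 4
  c_7 = (0)·(-5) + (0)·(1) + (1)·(2) + (0)·(3) + (0)·(-3) + (0)·(2) + (0)·(5) + (0)·(1) = 2
  c_8 = (0)·(-5) + (0)·(1) + (0)·(2) + (2)·(3) + (-1)·(-3) + (-2)·(2) + (0)·(5) + (2)·(1) = 7
Writing each c_i in base p = 2:
  c_1 = 2 = 0·2^0 + 1·2^1
  c_2 = 3 = 1·2^0 + 1·2^1
  c_3 = 5 = 1·2^0 + 0·2^1 + 1·2^2
  c_4 = 7 = 1·2^0 + 1·2^1 + 1·2^2
  c_5 = 2 = 0·2^0 + 1·2^1
  c_6 = 4 = 0·2^0 + 0·2^1 + 1·2^2
  c_7 = 2 = 0·2^0 + 1·2^1
  c_8 = 7 = 1·2^0 + 1·2^1 + 1·2^2
p-restricted factor λ_0 = (0, 1, 1, 1, 0, 0, 0, 1)
p-restricted factor λ_1 = (1, 1, 0, 1, 1, 0, 1, 1)
p-restricted factor λ_2 = (0, 0, 1, 1, 0, 1, 0, 1)

((0, 1, 1, 1, 0, 0, 0, 1), (1, 1, 0, 1, 1, 0, 1, 1), (0, 0, 1, 1, 0, 1, 0, 1))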